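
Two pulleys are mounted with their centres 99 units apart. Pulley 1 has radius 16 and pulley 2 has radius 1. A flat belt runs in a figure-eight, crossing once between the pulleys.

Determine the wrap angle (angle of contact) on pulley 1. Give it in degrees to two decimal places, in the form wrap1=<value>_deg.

crossed belt: β = asin((r1+r2)/C) = asin(17/99) = 9.8877°
wrap1 = wrap2 = π + 2β = 199.7753°

wrap1=199.78_deg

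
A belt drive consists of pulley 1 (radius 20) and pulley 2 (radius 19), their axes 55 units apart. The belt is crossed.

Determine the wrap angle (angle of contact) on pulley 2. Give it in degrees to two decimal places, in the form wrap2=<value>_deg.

wrap2=270.32_deg

crossed belt: β = asin((r1+r2)/C) = asin(39/55) = 45.1610°
wrap1 = wrap2 = π + 2β = 270.3220°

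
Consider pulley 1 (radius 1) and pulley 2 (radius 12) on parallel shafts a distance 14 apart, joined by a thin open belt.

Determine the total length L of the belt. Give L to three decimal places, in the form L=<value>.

L=78.046

open belt: β = asin((r2−r1)/C) = asin(11/14) = 51.7868°
wrap1 = π − 2β = 76.4264°
wrap2 = π + 2β = 283.5736°
tangent length = C·cosβ = 8.6603
L = r1·wrap1 + r2·wrap2 + 2·C·cosβ = 1·1.3339 + 12·4.9493 + 2·8.6603 = 78.0459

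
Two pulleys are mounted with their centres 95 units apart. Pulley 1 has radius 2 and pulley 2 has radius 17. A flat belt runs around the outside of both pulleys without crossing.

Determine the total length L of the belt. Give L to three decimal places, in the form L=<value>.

open belt: β = asin((r2−r1)/C) = asin(15/95) = 9.0847°
wrap1 = π − 2β = 161.8306°
wrap2 = π + 2β = 198.1694°
tangent length = C·cosβ = 93.8083
L = r1·wrap1 + r2·wrap2 + 2·C·cosβ = 2·2.8245 + 17·3.4587 + 2·93.8083 = 252.0636

L=252.064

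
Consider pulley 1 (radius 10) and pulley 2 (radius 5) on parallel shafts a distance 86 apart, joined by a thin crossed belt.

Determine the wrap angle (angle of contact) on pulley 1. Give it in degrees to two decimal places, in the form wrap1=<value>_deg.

crossed belt: β = asin((r1+r2)/C) = asin(15/86) = 10.0448°
wrap1 = wrap2 = π + 2β = 200.0897°

wrap1=200.09_deg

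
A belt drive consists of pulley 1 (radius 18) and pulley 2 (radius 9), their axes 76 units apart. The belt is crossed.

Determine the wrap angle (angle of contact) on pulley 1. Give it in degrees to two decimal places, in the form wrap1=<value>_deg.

crossed belt: β = asin((r1+r2)/C) = asin(27/76) = 20.8096°
wrap1 = wrap2 = π + 2β = 221.6191°

wrap1=221.62_deg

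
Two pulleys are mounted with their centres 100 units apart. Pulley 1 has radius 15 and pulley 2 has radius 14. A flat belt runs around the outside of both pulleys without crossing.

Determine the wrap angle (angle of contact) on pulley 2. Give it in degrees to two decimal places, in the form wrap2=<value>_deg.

wrap2=178.85_deg

open belt: β = asin((r2−r1)/C) = asin(-1/100) = -0.5730°
wrap1 = π − 2β = 181.1459°
wrap2 = π + 2β = 178.8541°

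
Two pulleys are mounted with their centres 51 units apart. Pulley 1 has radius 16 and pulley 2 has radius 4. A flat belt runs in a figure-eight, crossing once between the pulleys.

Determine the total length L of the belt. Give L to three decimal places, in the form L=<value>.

crossed belt: β = asin((r1+r2)/C) = asin(20/51) = 23.0888°
wrap1 = wrap2 = π + 2β = 226.1775°
tangent length = C·cosβ = 46.9148
L = (r1+r2)·wrap + 2·C·cosβ = 20·3.9475 + 2·46.9148 = 172.7805

L=172.780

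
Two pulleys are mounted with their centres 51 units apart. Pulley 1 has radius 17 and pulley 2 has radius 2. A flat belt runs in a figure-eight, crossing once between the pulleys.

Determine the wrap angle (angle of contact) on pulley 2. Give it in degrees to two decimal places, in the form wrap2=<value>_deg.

crossed belt: β = asin((r1+r2)/C) = asin(19/51) = 21.8729°
wrap1 = wrap2 = π + 2β = 223.7458°

wrap2=223.75_deg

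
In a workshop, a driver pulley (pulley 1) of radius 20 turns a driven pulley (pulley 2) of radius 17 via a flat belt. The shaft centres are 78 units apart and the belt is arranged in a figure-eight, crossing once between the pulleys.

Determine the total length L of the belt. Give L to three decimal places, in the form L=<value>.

L=290.144

crossed belt: β = asin((r1+r2)/C) = asin(37/78) = 28.3176°
wrap1 = wrap2 = π + 2β = 236.6352°
tangent length = C·cosβ = 68.6659
L = (r1+r2)·wrap + 2·C·cosβ = 37·4.1301 + 2·68.6659 = 290.1441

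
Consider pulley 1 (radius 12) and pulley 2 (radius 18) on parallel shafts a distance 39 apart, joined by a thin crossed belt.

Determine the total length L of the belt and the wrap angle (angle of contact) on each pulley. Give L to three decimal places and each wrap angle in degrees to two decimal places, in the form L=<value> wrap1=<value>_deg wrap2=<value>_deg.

crossed belt: β = asin((r1+r2)/C) = asin(30/39) = 50.2849°
wrap1 = wrap2 = π + 2β = 280.5697°
tangent length = C·cosβ = 24.9199
L = (r1+r2)·wrap + 2·C·cosβ = 30·4.8969 + 2·24.9199 = 196.7457

L=196.746 wrap1=280.57_deg wrap2=280.57_deg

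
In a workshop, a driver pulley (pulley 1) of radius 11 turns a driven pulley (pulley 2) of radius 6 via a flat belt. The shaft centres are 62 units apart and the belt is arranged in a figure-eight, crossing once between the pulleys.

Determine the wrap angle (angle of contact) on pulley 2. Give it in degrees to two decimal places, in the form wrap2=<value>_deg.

crossed belt: β = asin((r1+r2)/C) = asin(17/62) = 15.9140°
wrap1 = wrap2 = π + 2β = 211.8279°

wrap2=211.83_deg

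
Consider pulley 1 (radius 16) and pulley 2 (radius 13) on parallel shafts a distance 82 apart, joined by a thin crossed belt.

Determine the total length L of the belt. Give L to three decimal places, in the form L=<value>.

L=265.473

crossed belt: β = asin((r1+r2)/C) = asin(29/82) = 20.7113°
wrap1 = wrap2 = π + 2β = 221.4225°
tangent length = C·cosβ = 76.7007
L = (r1+r2)·wrap + 2·C·cosβ = 29·3.8646 + 2·76.7007 = 265.4734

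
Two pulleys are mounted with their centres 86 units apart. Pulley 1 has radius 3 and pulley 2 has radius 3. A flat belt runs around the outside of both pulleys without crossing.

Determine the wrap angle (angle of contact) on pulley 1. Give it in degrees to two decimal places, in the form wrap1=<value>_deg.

wrap1=180.00_deg

open belt: β = asin((r2−r1)/C) = asin(0/86) = 0.0000°
wrap1 = π − 2β = 180.0000°
wrap2 = π + 2β = 180.0000°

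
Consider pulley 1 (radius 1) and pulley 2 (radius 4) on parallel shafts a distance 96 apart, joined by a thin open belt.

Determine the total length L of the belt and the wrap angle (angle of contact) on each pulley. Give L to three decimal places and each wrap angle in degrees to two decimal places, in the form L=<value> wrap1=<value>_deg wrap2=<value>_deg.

open belt: β = asin((r2−r1)/C) = asin(3/96) = 1.7908°
wrap1 = π − 2β = 176.4184°
wrap2 = π + 2β = 183.5816°
tangent length = C·cosβ = 95.9531
L = r1·wrap1 + r2·wrap2 + 2·C·cosβ = 1·3.0791 + 4·3.2041 + 2·95.9531 = 207.8017

L=207.802 wrap1=176.42_deg wrap2=183.58_deg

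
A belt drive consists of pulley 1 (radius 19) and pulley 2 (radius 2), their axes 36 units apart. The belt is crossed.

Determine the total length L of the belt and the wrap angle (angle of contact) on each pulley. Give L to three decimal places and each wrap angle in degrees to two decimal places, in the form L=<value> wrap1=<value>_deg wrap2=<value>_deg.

crossed belt: β = asin((r1+r2)/C) = asin(21/36) = 35.6853°
wrap1 = wrap2 = π + 2β = 251.3707°
tangent length = C·cosβ = 29.2404
L = (r1+r2)·wrap + 2·C·cosβ = 21·4.3872 + 2·29.2404 = 150.6129

L=150.613 wrap1=251.37_deg wrap2=251.37_deg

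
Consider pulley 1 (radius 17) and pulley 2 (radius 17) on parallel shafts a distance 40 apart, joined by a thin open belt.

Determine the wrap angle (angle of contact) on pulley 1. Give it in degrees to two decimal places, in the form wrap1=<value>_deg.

wrap1=180.00_deg

open belt: β = asin((r2−r1)/C) = asin(0/40) = 0.0000°
wrap1 = π − 2β = 180.0000°
wrap2 = π + 2β = 180.0000°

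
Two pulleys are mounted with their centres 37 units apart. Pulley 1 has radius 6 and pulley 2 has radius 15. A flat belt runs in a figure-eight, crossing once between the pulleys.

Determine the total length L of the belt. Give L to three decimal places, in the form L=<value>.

crossed belt: β = asin((r1+r2)/C) = asin(21/37) = 34.5808°
wrap1 = wrap2 = π + 2β = 249.1616°
tangent length = C·cosβ = 30.4631
L = (r1+r2)·wrap + 2·C·cosβ = 21·4.3487 + 2·30.4631 = 152.2487

L=152.249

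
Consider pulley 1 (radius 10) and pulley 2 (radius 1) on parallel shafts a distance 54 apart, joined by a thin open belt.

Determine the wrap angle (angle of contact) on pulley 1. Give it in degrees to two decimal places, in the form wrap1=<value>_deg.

wrap1=199.19_deg

open belt: β = asin((r2−r1)/C) = asin(-9/54) = -9.5941°
wrap1 = π − 2β = 199.1881°
wrap2 = π + 2β = 160.8119°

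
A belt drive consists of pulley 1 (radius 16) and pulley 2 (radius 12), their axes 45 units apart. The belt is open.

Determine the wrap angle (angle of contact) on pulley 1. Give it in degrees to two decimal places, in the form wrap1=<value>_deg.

wrap1=190.20_deg

open belt: β = asin((r2−r1)/C) = asin(-4/45) = -5.0997°
wrap1 = π − 2β = 190.1994°
wrap2 = π + 2β = 169.8006°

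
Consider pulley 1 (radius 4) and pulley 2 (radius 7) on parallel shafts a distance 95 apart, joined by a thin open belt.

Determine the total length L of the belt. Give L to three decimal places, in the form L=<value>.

open belt: β = asin((r2−r1)/C) = asin(3/95) = 1.8096°
wrap1 = π − 2β = 176.3807°
wrap2 = π + 2β = 183.6193°
tangent length = C·cosβ = 94.9526
L = r1·wrap1 + r2·wrap2 + 2·C·cosβ = 4·3.0784 + 7·3.2048 + 2·94.9526 = 224.6523

L=224.652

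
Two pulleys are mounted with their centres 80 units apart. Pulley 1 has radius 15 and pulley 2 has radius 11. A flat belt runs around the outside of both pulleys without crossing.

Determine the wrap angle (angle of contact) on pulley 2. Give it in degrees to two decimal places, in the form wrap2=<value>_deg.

wrap2=174.27_deg

open belt: β = asin((r2−r1)/C) = asin(-4/80) = -2.8660°
wrap1 = π − 2β = 185.7320°
wrap2 = π + 2β = 174.2680°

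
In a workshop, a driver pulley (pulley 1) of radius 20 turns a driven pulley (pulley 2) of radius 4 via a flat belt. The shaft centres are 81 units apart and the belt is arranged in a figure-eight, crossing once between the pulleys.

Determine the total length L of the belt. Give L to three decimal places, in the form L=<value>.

L=244.563

crossed belt: β = asin((r1+r2)/C) = asin(24/81) = 17.2353°
wrap1 = wrap2 = π + 2β = 214.4706°
tangent length = C·cosβ = 77.3628
L = (r1+r2)·wrap + 2·C·cosβ = 24·3.7432 + 2·77.3628 = 244.5628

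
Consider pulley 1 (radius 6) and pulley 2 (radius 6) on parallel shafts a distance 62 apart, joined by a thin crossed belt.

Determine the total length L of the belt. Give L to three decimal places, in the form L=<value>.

L=164.029

crossed belt: β = asin((r1+r2)/C) = asin(12/62) = 11.1599°
wrap1 = wrap2 = π + 2β = 202.3199°
tangent length = C·cosβ = 60.8276
L = (r1+r2)·wrap + 2·C·cosβ = 12·3.5311 + 2·60.8276 = 164.0290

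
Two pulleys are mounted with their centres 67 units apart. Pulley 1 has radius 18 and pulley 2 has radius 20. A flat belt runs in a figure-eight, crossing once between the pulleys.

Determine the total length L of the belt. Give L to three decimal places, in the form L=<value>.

L=275.576

crossed belt: β = asin((r1+r2)/C) = asin(38/67) = 34.5527°
wrap1 = wrap2 = π + 2β = 249.1054°
tangent length = C·cosβ = 55.1815
L = (r1+r2)·wrap + 2·C·cosβ = 38·4.3477 + 2·55.1815 = 275.5760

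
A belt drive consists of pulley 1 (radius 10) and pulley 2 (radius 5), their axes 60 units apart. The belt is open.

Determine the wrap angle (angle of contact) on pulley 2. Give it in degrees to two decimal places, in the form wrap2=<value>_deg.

open belt: β = asin((r2−r1)/C) = asin(-5/60) = -4.7802°
wrap1 = π − 2β = 189.5604°
wrap2 = π + 2β = 170.4396°

wrap2=170.44_deg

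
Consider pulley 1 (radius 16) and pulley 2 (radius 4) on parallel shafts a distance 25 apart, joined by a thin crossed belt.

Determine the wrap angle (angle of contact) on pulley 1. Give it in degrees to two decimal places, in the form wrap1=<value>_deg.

wrap1=286.26_deg

crossed belt: β = asin((r1+r2)/C) = asin(20/25) = 53.1301°
wrap1 = wrap2 = π + 2β = 286.2602°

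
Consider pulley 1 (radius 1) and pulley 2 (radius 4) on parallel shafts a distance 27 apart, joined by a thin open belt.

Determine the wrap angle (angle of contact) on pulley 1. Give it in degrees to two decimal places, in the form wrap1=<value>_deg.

open belt: β = asin((r2−r1)/C) = asin(3/27) = 6.3794°
wrap1 = π − 2β = 167.2413°
wrap2 = π + 2β = 192.7587°

wrap1=167.24_deg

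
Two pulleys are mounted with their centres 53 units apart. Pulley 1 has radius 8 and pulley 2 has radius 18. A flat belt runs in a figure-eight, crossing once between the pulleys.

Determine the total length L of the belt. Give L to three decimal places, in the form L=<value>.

crossed belt: β = asin((r1+r2)/C) = asin(26/53) = 29.3778°
wrap1 = wrap2 = π + 2β = 238.7556°
tangent length = C·cosβ = 46.1844
L = (r1+r2)·wrap + 2·C·cosβ = 26·4.1671 + 2·46.1844 = 200.7127

L=200.713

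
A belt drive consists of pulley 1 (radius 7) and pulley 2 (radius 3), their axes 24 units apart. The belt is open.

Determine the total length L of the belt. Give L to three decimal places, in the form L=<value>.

L=80.084

open belt: β = asin((r2−r1)/C) = asin(-4/24) = -9.5941°
wrap1 = π − 2β = 199.1881°
wrap2 = π + 2β = 160.8119°
tangent length = C·cosβ = 23.6643
L = r1·wrap1 + r2·wrap2 + 2·C·cosβ = 7·3.4765 + 3·2.8067 + 2·23.6643 = 80.0841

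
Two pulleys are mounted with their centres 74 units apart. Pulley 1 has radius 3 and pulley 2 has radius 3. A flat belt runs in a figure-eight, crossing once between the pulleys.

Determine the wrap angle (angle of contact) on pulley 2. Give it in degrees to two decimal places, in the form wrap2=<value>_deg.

wrap2=189.30_deg

crossed belt: β = asin((r1+r2)/C) = asin(6/74) = 4.6507°
wrap1 = wrap2 = π + 2β = 189.3014°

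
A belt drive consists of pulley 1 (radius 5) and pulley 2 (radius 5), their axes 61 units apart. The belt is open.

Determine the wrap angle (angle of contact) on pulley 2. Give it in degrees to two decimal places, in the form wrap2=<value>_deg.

wrap2=180.00_deg

open belt: β = asin((r2−r1)/C) = asin(0/61) = 0.0000°
wrap1 = π − 2β = 180.0000°
wrap2 = π + 2β = 180.0000°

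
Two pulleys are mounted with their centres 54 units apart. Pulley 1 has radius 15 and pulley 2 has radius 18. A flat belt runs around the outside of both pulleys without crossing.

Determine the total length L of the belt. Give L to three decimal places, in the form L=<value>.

open belt: β = asin((r2−r1)/C) = asin(3/54) = 3.1847°
wrap1 = π − 2β = 173.6305°
wrap2 = π + 2β = 186.3695°
tangent length = C·cosβ = 53.9166
L = r1·wrap1 + r2·wrap2 + 2·C·cosβ = 15·3.0304 + 18·3.2528 + 2·53.9166 = 211.8393

L=211.839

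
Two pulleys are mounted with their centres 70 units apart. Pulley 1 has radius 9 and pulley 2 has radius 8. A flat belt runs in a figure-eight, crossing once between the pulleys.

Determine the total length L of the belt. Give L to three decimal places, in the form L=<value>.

L=197.556

crossed belt: β = asin((r1+r2)/C) = asin(17/70) = 14.0552°
wrap1 = wrap2 = π + 2β = 208.1105°
tangent length = C·cosβ = 67.9043
L = (r1+r2)·wrap + 2·C·cosβ = 17·3.6322 + 2·67.9043 = 197.5563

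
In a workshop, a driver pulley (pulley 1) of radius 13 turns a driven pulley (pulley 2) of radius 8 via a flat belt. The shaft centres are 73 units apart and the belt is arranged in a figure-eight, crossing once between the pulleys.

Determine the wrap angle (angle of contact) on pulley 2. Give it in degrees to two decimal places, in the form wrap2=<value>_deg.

wrap2=213.44_deg

crossed belt: β = asin((r1+r2)/C) = asin(21/73) = 16.7186°
wrap1 = wrap2 = π + 2β = 213.4372°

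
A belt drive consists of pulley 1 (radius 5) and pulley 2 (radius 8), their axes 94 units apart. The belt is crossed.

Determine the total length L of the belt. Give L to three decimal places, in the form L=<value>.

L=230.641

crossed belt: β = asin((r1+r2)/C) = asin(13/94) = 7.9494°
wrap1 = wrap2 = π + 2β = 195.8987°
tangent length = C·cosβ = 93.0967
L = (r1+r2)·wrap + 2·C·cosβ = 13·3.4191 + 2·93.0967 = 230.6415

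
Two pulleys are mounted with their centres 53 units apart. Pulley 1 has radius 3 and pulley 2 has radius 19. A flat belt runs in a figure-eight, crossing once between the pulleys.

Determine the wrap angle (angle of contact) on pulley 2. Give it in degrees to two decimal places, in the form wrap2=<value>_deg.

crossed belt: β = asin((r1+r2)/C) = asin(22/53) = 24.5253°
wrap1 = wrap2 = π + 2β = 229.0505°

wrap2=229.05_deg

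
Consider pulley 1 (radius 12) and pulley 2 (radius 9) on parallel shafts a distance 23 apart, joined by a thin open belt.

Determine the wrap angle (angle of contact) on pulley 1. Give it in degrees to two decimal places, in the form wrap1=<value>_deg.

wrap1=194.99_deg

open belt: β = asin((r2−r1)/C) = asin(-3/23) = -7.4947°
wrap1 = π − 2β = 194.9894°
wrap2 = π + 2β = 165.0106°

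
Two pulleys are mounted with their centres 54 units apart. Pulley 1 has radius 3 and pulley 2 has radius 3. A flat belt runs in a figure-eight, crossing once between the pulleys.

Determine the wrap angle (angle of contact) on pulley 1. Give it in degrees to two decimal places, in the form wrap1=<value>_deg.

wrap1=192.76_deg

crossed belt: β = asin((r1+r2)/C) = asin(6/54) = 6.3794°
wrap1 = wrap2 = π + 2β = 192.7587°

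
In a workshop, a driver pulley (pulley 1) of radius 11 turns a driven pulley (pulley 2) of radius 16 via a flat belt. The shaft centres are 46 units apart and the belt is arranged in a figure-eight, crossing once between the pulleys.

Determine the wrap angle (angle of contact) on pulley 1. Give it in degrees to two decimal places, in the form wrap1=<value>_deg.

crossed belt: β = asin((r1+r2)/C) = asin(27/46) = 35.9413°
wrap1 = wrap2 = π + 2β = 251.8827°

wrap1=251.88_deg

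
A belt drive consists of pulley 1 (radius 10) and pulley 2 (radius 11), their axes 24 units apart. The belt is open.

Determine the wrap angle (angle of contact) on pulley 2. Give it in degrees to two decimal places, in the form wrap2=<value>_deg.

wrap2=184.78_deg

open belt: β = asin((r2−r1)/C) = asin(1/24) = 2.3880°
wrap1 = π − 2β = 175.2240°
wrap2 = π + 2β = 184.7760°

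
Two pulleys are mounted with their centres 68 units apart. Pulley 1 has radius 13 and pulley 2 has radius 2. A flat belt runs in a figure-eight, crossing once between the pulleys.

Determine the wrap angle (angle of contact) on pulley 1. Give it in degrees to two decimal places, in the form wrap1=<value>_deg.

wrap1=205.49_deg

crossed belt: β = asin((r1+r2)/C) = asin(15/68) = 12.7436°
wrap1 = wrap2 = π + 2β = 205.4872°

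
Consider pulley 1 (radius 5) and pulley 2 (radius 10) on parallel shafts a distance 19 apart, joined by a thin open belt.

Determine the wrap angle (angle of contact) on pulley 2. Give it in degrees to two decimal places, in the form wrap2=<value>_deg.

open belt: β = asin((r2−r1)/C) = asin(5/19) = 15.2575°
wrap1 = π − 2β = 149.4850°
wrap2 = π + 2β = 210.5150°

wrap2=210.52_deg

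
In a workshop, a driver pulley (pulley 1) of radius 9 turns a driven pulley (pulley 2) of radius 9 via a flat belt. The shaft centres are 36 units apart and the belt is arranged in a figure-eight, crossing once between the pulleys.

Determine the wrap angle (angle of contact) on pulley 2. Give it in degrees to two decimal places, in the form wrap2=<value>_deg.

wrap2=240.00_deg

crossed belt: β = asin((r1+r2)/C) = asin(18/36) = 30.0000°
wrap1 = wrap2 = π + 2β = 240.0000°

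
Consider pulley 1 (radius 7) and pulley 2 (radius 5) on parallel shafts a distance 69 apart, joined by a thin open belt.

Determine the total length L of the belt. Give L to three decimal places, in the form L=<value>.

open belt: β = asin((r2−r1)/C) = asin(-2/69) = -1.6610°
wrap1 = π − 2β = 183.3220°
wrap2 = π + 2β = 176.6780°
tangent length = C·cosβ = 68.9710
L = r1·wrap1 + r2·wrap2 + 2·C·cosβ = 7·3.1996 + 5·3.0836 + 2·68.9710 = 175.7571

L=175.757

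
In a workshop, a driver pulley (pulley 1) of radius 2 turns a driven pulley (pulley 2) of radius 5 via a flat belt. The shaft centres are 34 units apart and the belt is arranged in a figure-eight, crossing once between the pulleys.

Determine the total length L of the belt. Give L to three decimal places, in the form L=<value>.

crossed belt: β = asin((r1+r2)/C) = asin(7/34) = 11.8812°
wrap1 = wrap2 = π + 2β = 203.7623°
tangent length = C·cosβ = 33.2716
L = (r1+r2)·wrap + 2·C·cosβ = 7·3.5563 + 2·33.2716 = 91.4375

L=91.437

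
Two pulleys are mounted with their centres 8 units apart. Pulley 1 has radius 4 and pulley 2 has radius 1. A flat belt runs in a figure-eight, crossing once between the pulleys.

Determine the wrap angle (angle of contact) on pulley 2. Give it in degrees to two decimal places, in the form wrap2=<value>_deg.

crossed belt: β = asin((r1+r2)/C) = asin(5/8) = 38.6822°
wrap1 = wrap2 = π + 2β = 257.3644°

wrap2=257.36_deg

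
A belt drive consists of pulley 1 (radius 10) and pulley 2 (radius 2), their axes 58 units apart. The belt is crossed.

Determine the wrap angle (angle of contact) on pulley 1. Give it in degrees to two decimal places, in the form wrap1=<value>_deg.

wrap1=203.88_deg

crossed belt: β = asin((r1+r2)/C) = asin(12/58) = 11.9405°
wrap1 = wrap2 = π + 2β = 203.8811°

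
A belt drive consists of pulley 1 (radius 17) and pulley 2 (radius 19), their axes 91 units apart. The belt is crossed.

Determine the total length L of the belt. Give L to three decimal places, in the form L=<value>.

crossed belt: β = asin((r1+r2)/C) = asin(36/91) = 23.3037°
wrap1 = wrap2 = π + 2β = 226.6073°
tangent length = C·cosβ = 83.5763
L = (r1+r2)·wrap + 2·C·cosβ = 36·3.9550 + 2·83.5763 = 309.5342

L=309.534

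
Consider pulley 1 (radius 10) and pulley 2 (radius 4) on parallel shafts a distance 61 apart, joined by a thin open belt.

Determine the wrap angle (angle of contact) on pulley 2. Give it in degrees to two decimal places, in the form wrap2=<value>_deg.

open belt: β = asin((r2−r1)/C) = asin(-6/61) = -5.6448°
wrap1 = π − 2β = 191.2896°
wrap2 = π + 2β = 168.7104°

wrap2=168.71_deg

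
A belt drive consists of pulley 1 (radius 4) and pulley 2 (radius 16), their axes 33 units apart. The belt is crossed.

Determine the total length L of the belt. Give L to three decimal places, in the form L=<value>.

crossed belt: β = asin((r1+r2)/C) = asin(20/33) = 37.3052°
wrap1 = wrap2 = π + 2β = 254.6104°
tangent length = C·cosβ = 26.2488
L = (r1+r2)·wrap + 2·C·cosβ = 20·4.4438 + 2·26.2488 = 141.3734

L=141.373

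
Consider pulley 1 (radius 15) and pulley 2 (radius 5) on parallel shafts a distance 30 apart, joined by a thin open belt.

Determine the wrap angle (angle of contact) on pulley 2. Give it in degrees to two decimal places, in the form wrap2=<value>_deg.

wrap2=141.06_deg

open belt: β = asin((r2−r1)/C) = asin(-10/30) = -19.4712°
wrap1 = π − 2β = 218.9424°
wrap2 = π + 2β = 141.0576°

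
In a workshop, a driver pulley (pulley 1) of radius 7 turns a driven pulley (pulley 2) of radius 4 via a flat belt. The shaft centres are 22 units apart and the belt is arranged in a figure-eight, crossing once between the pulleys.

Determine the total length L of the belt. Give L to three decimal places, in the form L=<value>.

crossed belt: β = asin((r1+r2)/C) = asin(11/22) = 30.0000°
wrap1 = wrap2 = π + 2β = 240.0000°
tangent length = C·cosβ = 19.0526
L = (r1+r2)·wrap + 2·C·cosβ = 11·4.1888 + 2·19.0526 = 84.1818

L=84.182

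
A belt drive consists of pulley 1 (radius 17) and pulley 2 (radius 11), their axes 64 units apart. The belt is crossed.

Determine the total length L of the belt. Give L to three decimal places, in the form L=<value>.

crossed belt: β = asin((r1+r2)/C) = asin(28/64) = 25.9445°
wrap1 = wrap2 = π + 2β = 231.8890°
tangent length = C·cosβ = 57.5500
L = (r1+r2)·wrap + 2·C·cosβ = 28·4.0472 + 2·57.5500 = 228.4223

L=228.422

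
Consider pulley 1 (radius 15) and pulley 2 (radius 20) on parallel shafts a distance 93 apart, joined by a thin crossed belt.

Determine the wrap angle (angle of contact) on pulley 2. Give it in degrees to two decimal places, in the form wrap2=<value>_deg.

wrap2=224.21_deg

crossed belt: β = asin((r1+r2)/C) = asin(35/93) = 22.1074°
wrap1 = wrap2 = π + 2β = 224.2148°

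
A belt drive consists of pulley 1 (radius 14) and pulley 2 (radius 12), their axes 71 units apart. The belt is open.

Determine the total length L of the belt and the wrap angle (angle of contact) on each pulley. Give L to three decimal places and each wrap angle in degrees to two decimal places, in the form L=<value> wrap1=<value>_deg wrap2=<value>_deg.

L=223.738 wrap1=183.23_deg wrap2=176.77_deg

open belt: β = asin((r2−r1)/C) = asin(-2/71) = -1.6142°
wrap1 = π − 2β = 183.2284°
wrap2 = π + 2β = 176.7716°
tangent length = C·cosβ = 70.9718
L = r1·wrap1 + r2·wrap2 + 2·C·cosβ = 14·3.1979 + 12·3.0852 + 2·70.9718 = 223.7378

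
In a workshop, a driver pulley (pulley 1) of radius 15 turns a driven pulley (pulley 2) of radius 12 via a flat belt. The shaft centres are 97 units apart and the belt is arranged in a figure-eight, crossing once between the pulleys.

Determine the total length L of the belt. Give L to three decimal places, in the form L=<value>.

L=286.388

crossed belt: β = asin((r1+r2)/C) = asin(27/97) = 16.1618°
wrap1 = wrap2 = π + 2β = 212.3236°
tangent length = C·cosβ = 93.1665
L = (r1+r2)·wrap + 2·C·cosβ = 27·3.7057 + 2·93.1665 = 286.3882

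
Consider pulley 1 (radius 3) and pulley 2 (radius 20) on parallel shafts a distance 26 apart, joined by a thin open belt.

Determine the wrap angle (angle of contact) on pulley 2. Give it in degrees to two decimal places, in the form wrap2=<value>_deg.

wrap2=261.66_deg

open belt: β = asin((r2−r1)/C) = asin(17/26) = 40.8322°
wrap1 = π − 2β = 98.3356°
wrap2 = π + 2β = 261.6644°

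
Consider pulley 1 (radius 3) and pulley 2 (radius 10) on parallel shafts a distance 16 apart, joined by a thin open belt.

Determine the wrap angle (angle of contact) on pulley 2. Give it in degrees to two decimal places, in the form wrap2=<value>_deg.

open belt: β = asin((r2−r1)/C) = asin(7/16) = 25.9445°
wrap1 = π − 2β = 128.1110°
wrap2 = π + 2β = 231.8890°

wrap2=231.89_deg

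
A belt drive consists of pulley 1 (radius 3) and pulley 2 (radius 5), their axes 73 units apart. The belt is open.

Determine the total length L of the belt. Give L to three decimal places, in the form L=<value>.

L=171.188

open belt: β = asin((r2−r1)/C) = asin(2/73) = 1.5699°
wrap1 = π − 2β = 176.8601°
wrap2 = π + 2β = 183.1399°
tangent length = C·cosβ = 72.9726
L = r1·wrap1 + r2·wrap2 + 2·C·cosβ = 3·3.0868 + 5·3.1964 + 2·72.9726 = 171.1875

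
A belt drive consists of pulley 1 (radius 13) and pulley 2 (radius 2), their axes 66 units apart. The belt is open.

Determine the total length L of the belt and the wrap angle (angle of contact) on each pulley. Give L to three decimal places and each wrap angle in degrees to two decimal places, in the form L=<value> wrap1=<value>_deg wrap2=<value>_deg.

L=180.962 wrap1=199.19_deg wrap2=160.81_deg

open belt: β = asin((r2−r1)/C) = asin(-11/66) = -9.5941°
wrap1 = π − 2β = 199.1881°
wrap2 = π + 2β = 160.8119°
tangent length = C·cosβ = 65.0769
L = r1·wrap1 + r2·wrap2 + 2·C·cosβ = 13·3.4765 + 2·2.8067 + 2·65.0769 = 180.9615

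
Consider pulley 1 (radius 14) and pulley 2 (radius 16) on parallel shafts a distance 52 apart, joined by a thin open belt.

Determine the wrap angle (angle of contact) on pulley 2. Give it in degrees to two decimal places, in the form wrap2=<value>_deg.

open belt: β = asin((r2−r1)/C) = asin(2/52) = 2.2042°
wrap1 = π − 2β = 175.5915°
wrap2 = π + 2β = 184.4085°

wrap2=184.41_deg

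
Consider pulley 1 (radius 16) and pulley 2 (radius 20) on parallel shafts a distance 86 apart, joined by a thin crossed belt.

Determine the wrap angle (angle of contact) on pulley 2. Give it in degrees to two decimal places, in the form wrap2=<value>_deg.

crossed belt: β = asin((r1+r2)/C) = asin(36/86) = 24.7465°
wrap1 = wrap2 = π + 2β = 229.4930°

wrap2=229.49_deg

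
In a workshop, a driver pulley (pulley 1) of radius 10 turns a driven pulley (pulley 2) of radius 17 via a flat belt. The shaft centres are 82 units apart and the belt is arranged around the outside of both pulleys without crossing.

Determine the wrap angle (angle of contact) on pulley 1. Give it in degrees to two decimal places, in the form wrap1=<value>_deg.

open belt: β = asin((r2−r1)/C) = asin(7/82) = 4.8971°
wrap1 = π − 2β = 170.2059°
wrap2 = π + 2β = 189.7941°

wrap1=170.21_deg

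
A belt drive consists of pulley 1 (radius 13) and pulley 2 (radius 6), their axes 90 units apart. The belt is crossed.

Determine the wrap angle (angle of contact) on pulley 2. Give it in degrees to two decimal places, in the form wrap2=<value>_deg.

crossed belt: β = asin((r1+r2)/C) = asin(19/90) = 12.1875°
wrap1 = wrap2 = π + 2β = 204.3749°

wrap2=204.37_deg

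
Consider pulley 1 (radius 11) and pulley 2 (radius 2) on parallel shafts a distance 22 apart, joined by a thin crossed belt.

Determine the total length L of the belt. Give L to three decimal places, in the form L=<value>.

L=92.774

crossed belt: β = asin((r1+r2)/C) = asin(13/22) = 36.2215°
wrap1 = wrap2 = π + 2β = 252.4431°
tangent length = C·cosβ = 17.7482
L = (r1+r2)·wrap + 2·C·cosβ = 13·4.4060 + 2·17.7482 = 92.7740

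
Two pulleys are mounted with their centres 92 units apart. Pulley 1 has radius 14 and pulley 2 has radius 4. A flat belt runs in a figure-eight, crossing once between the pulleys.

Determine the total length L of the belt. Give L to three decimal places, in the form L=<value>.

L=244.082

crossed belt: β = asin((r1+r2)/C) = asin(18/92) = 11.2828°
wrap1 = wrap2 = π + 2β = 202.5656°
tangent length = C·cosβ = 90.2219
L = (r1+r2)·wrap + 2·C·cosβ = 18·3.5354 + 2·90.2219 = 244.0818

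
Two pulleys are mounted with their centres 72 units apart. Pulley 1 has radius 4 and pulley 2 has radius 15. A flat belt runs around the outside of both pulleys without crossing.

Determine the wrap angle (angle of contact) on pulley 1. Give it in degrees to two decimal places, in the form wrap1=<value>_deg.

open belt: β = asin((r2−r1)/C) = asin(11/72) = 8.7879°
wrap1 = π − 2β = 162.4241°
wrap2 = π + 2β = 197.5759°

wrap1=162.42_deg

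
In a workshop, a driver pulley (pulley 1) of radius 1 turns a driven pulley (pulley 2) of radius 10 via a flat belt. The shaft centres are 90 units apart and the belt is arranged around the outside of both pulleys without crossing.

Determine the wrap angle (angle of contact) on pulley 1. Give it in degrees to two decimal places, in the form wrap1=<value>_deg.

open belt: β = asin((r2−r1)/C) = asin(9/90) = 5.7392°
wrap1 = π − 2β = 168.5217°
wrap2 = π + 2β = 191.4783°

wrap1=168.52_deg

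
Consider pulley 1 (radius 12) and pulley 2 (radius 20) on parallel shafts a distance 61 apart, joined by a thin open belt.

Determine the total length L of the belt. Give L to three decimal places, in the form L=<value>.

L=223.582

open belt: β = asin((r2−r1)/C) = asin(8/61) = 7.5359°
wrap1 = π − 2β = 164.9282°
wrap2 = π + 2β = 195.0718°
tangent length = C·cosβ = 60.4731
L = r1·wrap1 + r2·wrap2 + 2·C·cosβ = 12·2.8785 + 20·3.4046 + 2·60.4731 = 223.5817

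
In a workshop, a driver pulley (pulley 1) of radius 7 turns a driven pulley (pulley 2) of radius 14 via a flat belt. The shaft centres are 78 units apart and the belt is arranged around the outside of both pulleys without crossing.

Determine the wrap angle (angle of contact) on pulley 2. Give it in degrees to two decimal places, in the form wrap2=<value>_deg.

open belt: β = asin((r2−r1)/C) = asin(7/78) = 5.1489°
wrap1 = π − 2β = 169.7023°
wrap2 = π + 2β = 190.2977°

wrap2=190.30_deg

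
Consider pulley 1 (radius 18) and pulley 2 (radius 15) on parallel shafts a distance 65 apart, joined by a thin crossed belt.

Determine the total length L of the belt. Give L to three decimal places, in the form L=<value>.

crossed belt: β = asin((r1+r2)/C) = asin(33/65) = 30.5102°
wrap1 = wrap2 = π + 2β = 241.0205°
tangent length = C·cosβ = 56.0000
L = (r1+r2)·wrap + 2·C·cosβ = 33·4.2066 + 2·56.0000 = 250.8178

L=250.818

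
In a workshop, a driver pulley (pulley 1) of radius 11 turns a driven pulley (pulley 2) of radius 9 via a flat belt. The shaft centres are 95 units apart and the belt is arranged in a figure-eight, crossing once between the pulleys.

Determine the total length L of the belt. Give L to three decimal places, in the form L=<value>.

L=257.058

crossed belt: β = asin((r1+r2)/C) = asin(20/95) = 12.1532°
wrap1 = wrap2 = π + 2β = 204.3064°
tangent length = C·cosβ = 92.8709
L = (r1+r2)·wrap + 2·C·cosβ = 20·3.5658 + 2·92.8709 = 257.0581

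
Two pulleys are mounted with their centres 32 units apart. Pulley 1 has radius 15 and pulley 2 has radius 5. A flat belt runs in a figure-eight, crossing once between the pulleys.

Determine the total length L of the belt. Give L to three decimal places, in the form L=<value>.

crossed belt: β = asin((r1+r2)/C) = asin(20/32) = 38.6822°
wrap1 = wrap2 = π + 2β = 257.3644°
tangent length = C·cosβ = 24.9800
L = (r1+r2)·wrap + 2·C·cosβ = 20·4.4919 + 2·24.9800 = 139.7971

L=139.797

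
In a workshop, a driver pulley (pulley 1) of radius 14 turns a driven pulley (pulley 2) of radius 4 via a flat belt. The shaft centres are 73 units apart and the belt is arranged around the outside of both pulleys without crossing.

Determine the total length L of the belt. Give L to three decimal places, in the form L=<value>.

L=203.921

open belt: β = asin((r2−r1)/C) = asin(-10/73) = -7.8735°
wrap1 = π − 2β = 195.7470°
wrap2 = π + 2β = 164.2530°
tangent length = C·cosβ = 72.3118
L = r1·wrap1 + r2·wrap2 + 2·C·cosβ = 14·3.4164 + 4·2.8668 + 2·72.3118 = 203.9207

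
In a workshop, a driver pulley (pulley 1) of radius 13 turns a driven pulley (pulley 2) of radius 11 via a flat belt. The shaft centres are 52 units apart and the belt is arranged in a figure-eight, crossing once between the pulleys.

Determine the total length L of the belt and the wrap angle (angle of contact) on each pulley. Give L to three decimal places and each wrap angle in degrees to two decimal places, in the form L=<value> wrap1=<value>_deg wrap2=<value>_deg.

crossed belt: β = asin((r1+r2)/C) = asin(24/52) = 27.4864°
wrap1 = wrap2 = π + 2β = 234.9729°
tangent length = C·cosβ = 46.1303
L = (r1+r2)·wrap + 2·C·cosβ = 24·4.1010 + 2·46.1303 = 190.6857

L=190.686 wrap1=234.97_deg wrap2=234.97_deg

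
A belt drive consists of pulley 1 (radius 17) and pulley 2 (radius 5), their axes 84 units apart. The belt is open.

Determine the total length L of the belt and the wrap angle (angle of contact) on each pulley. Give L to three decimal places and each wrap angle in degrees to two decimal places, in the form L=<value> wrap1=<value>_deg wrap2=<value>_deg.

L=238.832 wrap1=196.43_deg wrap2=163.57_deg

open belt: β = asin((r2−r1)/C) = asin(-12/84) = -8.2132°
wrap1 = π − 2β = 196.4264°
wrap2 = π + 2β = 163.5736°
tangent length = C·cosβ = 83.1384
L = r1·wrap1 + r2·wrap2 + 2·C·cosβ = 17·3.4283 + 5·2.8549 + 2·83.1384 = 238.8323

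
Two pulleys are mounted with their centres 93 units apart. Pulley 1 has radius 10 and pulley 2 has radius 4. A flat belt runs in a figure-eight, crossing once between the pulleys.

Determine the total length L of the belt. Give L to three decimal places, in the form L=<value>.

crossed belt: β = asin((r1+r2)/C) = asin(14/93) = 8.6581°
wrap1 = wrap2 = π + 2β = 197.3162°
tangent length = C·cosβ = 91.9402
L = (r1+r2)·wrap + 2·C·cosβ = 14·3.4438 + 2·91.9402 = 232.0938

L=232.094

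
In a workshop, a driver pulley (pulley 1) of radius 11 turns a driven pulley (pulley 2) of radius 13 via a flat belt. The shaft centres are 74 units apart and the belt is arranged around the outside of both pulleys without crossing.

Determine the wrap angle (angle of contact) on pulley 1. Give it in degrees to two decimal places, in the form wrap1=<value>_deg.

open belt: β = asin((r2−r1)/C) = asin(2/74) = 1.5487°
wrap1 = π − 2β = 176.9026°
wrap2 = π + 2β = 183.0974°

wrap1=176.90_deg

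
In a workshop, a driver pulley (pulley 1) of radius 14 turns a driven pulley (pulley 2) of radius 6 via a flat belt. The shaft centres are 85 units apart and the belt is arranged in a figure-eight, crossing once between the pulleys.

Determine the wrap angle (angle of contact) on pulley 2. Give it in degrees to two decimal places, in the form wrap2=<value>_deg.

wrap2=207.22_deg

crossed belt: β = asin((r1+r2)/C) = asin(20/85) = 13.6090°
wrap1 = wrap2 = π + 2β = 207.2179°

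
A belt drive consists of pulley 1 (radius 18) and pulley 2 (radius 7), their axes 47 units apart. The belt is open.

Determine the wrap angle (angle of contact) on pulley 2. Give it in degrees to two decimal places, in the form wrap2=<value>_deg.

open belt: β = asin((r2−r1)/C) = asin(-11/47) = -13.5352°
wrap1 = π − 2β = 207.0704°
wrap2 = π + 2β = 152.9296°

wrap2=152.93_deg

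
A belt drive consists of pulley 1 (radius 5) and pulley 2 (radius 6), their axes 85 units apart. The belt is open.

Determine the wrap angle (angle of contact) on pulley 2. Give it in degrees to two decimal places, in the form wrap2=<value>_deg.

wrap2=181.35_deg

open belt: β = asin((r2−r1)/C) = asin(1/85) = 0.6741°
wrap1 = π − 2β = 178.6518°
wrap2 = π + 2β = 181.3482°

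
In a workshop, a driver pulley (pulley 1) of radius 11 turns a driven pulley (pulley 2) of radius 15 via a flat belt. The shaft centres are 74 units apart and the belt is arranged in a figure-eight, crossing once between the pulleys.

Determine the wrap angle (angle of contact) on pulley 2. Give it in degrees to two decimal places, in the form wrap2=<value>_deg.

crossed belt: β = asin((r1+r2)/C) = asin(26/74) = 20.5700°
wrap1 = wrap2 = π + 2β = 221.1400°

wrap2=221.14_deg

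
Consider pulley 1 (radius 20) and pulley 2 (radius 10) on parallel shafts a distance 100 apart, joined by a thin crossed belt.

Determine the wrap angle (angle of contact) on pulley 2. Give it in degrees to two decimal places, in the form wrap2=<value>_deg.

wrap2=214.92_deg

crossed belt: β = asin((r1+r2)/C) = asin(30/100) = 17.4576°
wrap1 = wrap2 = π + 2β = 214.9152°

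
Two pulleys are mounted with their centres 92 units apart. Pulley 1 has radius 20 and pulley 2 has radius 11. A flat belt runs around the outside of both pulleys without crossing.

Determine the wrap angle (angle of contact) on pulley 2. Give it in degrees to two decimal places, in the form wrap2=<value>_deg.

wrap2=168.77_deg

open belt: β = asin((r2−r1)/C) = asin(-9/92) = -5.6140°
wrap1 = π − 2β = 191.2280°
wrap2 = π + 2β = 168.7720°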